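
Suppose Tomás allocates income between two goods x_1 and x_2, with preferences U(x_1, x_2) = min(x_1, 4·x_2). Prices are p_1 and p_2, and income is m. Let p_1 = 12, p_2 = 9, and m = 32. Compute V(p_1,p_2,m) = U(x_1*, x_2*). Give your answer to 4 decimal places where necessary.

V = 2.2456

Leontief preferences: the optimum is at the kink where x_1/4 = x_2/1, i.e. x_2 = (1/4)·x_1.
Budget: p_1·x_1 + p_2·(1/4)·x_1 = m, so (4·p_1 + p_2)·x_1 = 4·m.
Demand: x_1*(p_1,p_2,m) = 4·m/(4·p_1 + p_2), x_2* = m/(4·p_1 + p_2).
Here 4·12 + 9 = 57, giving x_1* = 2.2456 and x_2* = 0.5614.
Utility at the optimum: U(2.2456, 0.5614) = 2.2456.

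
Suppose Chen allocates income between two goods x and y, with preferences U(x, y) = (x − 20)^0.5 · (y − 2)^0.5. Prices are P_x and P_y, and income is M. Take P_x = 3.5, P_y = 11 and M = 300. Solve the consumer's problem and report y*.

y* = 11.4545

After buying the subsistence bundle (20, 2), a share 0.5 of the remaining income goes to x: x* = 20 + 0.5·(M − 20P_x − 2P_y)/P_x.
Discretionary income = 300 − 20·3.5 − 2·11 = 208; y* = 2 + 0.5·208/11 = 11.4545.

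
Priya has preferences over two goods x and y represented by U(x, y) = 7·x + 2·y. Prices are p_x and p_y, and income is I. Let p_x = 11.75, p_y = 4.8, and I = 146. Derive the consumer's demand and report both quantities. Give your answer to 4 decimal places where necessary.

Linear utility — the consumer picks whichever good has higher MU/price: 7/11.75 = 0.5957 vs 2/4.8 = 0.4167.
x gives more utility per dollar, so spend all income on x: x* = I/p_x, y* = 0.
Numerically: x* = 12.4255, y* = 0.

x* = 12.4255, y* = 0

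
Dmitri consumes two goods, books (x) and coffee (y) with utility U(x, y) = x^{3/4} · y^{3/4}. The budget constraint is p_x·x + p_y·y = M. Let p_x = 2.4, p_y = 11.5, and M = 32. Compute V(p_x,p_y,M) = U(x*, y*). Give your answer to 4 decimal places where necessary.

V = 5.3149

Demand: x*(p_x,p_y,M) = 0.5·M/p_x and y* = 0.5·M/p_y.
At p_x=2.4, p_y=11.5, M=32: x* = 0.5·32/2.4 = 6.6667, y* = 1.3913.
Utility at the optimum: U(6.6667, 1.3913) = 5.3149.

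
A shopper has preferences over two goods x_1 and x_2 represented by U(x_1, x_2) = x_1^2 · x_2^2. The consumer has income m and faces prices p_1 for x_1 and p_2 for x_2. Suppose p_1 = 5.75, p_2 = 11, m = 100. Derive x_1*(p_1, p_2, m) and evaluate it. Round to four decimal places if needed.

x_1* = 8.6957

The MRS is x_2/x_1. Set MRS = p_1/p_2.
So 2·p_2·x_2 = 2·p_1·x_1; combined with the budget, a share 0.5 of income goes to x_1.
Demand: x_1*(p_1,p_2,m) = 0.5·m/p_1 and x_2* = 0.5·m/p_2.
At p_1=5.75, p_2=11, m=100: x_1* = 0.5·100/5.75 = 8.6957.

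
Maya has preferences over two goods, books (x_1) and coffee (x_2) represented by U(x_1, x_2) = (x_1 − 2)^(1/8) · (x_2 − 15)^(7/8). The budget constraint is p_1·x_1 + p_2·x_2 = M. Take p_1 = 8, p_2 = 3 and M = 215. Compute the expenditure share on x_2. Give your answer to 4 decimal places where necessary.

MRS = (1/7)·(x_2−15)/(x_1−2). Tangency with p_1/p_2 gives x_2−15 = 7·(p_1/p_2)·(x_1−2).
After buying the subsistence bundle (2, 15), a share 0.125 of the remaining income goes to x_1: x_1* = 2 + 0.125·(M − 2p_1 − 15p_2)/p_1.
Discretionary income = 215 − 2·8 − 15·3 = 154; x_1* = 2 + 0.125·154/8 = 4.4062; x_2* = 15 + 0.875·154/3 = 59.9167.
Expenditure on x_2: 3·59.9167 = 179.75; share = 0.836.

share on x_2 = 0.836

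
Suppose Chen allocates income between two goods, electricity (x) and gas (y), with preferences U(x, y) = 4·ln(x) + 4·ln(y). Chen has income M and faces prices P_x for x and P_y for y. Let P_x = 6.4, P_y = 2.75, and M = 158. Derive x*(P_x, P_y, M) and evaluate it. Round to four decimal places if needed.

x* = 12.3438

Tangency: MRS = y/x = P_x/P_y.
So 4·P_y·y = 4·P_x·x; combined with the budget, a share 0.5 of income goes to x.
Demand: x*(P_x,P_y,M) = 0.5·M/P_x and y* = 0.5·M/P_y.
At P_x=6.4, P_y=2.75, M=158: x* = 0.5·158/6.4 = 12.3438.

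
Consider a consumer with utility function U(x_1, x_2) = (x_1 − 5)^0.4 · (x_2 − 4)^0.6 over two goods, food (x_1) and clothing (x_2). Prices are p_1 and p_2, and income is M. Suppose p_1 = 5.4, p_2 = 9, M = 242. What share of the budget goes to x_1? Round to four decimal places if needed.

share on x_1 = 0.4074

MRS = (2/3)·(x_2−4)/(x_1−5). Tangency with p_1/p_2 gives x_2−4 = (3/2)·(p_1/p_2)·(x_1−5).
After buying the subsistence bundle (5, 4), a share 0.4 of the remaining income goes to x_1: x_1* = 5 + 0.4·(M − 5p_1 − 4p_2)/p_1.
Discretionary income = 242 − 5·5.4 − 4·9 = 179; x_1* = 5 + 0.4·179/5.4 = 18.2593; x_2* = 4 + 0.6·179/9 = 15.9333.
Expenditure on x_1: 5.4·18.2593 = 98.6; share = 0.4074.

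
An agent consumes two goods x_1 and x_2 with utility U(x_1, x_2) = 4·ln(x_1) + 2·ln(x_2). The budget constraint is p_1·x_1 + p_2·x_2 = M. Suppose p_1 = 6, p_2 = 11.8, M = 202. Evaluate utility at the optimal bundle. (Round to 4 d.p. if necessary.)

V = 15.9273

MU_x_1/MU_x_2 = (4·x_2)/(2·x_1); tangency sets this equal to p_1/p_2.
So 4·p_2·x_2 = 2·p_1·x_1; combined with the budget, a share 2/3 of income goes to x_1.
Demand: x_1*(p_1,p_2,M) = 2/3·M/p_1 and x_2* = 1/3·M/p_2.
At p_1=6, p_2=11.8, M=202: x_1* = 2/3·202/6 = 22.4444, x_2* = 5.7062.
Utility at the optimum: U(22.4444, 5.7062) = 15.9273.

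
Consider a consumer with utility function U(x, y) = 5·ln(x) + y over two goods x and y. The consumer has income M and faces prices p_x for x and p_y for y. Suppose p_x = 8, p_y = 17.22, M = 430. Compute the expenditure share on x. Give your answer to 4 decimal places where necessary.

share on x = 0.2002

MU_x = 5/x, MU_y = 1. Tangency: 5/x = p_x/p_y.
So x*(p_x,p_y) = 5·p_y/p_x, independent of income; and y* = (M − 5·p_y)/p_y.
At the given prices: x* = 5·17.22/8 = 10.7625, and y* = 19.971.
Expenditure on x: 8·10.7625 = 86.1; share = 0.2002.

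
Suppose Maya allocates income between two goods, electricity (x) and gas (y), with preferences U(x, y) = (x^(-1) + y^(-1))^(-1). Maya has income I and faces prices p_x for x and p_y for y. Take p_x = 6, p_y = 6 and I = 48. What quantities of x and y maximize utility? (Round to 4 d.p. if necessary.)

x* = 4, y* = 4

MU_x ∝ x^(-2), MU_y ∝ y^(-2), so MRS = (y/x)^(2) = p_x/p_y.
Hence y/x = (p_x/p_y)^(1/(2)), i.e. raised to the 0.5 power.
With the ratio pinned down, the budget gives x* = I/(p_x + p_y·(y/x)) and y* = (y/x)·x*.
Numerically y/x = 1, so x* = 48/(6 + 6·1) = 4 and y* = 1·4 = 4.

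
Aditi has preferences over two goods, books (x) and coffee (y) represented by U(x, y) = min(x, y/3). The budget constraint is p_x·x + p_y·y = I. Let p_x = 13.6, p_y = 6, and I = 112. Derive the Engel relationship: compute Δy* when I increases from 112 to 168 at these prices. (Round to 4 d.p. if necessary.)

Δy* = 5.3165

With perfect complements, no substitution: consume in ratio x:y = 1:3.
Budget: p_x·x + p_y·3·x = I, so (p_x + 3·p_y)·x = I.
Demand: x*(p_x,p_y,I) = I/(p_x + 3·p_y), y* = 3·I/(p_x + 3·p_y).
Here 13.6 + 3·6 = 31.6, giving y* = 10.6329.
At I' = 168: y* = 15.9494. Change: 15.9494 − 10.6329 = 5.3165.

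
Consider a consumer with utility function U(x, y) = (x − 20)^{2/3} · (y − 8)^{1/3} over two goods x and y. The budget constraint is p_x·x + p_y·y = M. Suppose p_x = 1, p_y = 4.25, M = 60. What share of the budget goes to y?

Let x' = x−20, y' = y−8. MRS = 2·y'/x' = p_x/p_y.
After buying the subsistence bundle (20, 8), a share 2/3 of the remaining income goes to x: x* = 20 + 2/3·(M − 20p_x − 8p_y)/p_x.
Discretionary income = 60 − 20·1 − 8·4.25 = 6; x* = 20 + 2/3·6/1 = 24; y* = 8 + 1/3·6/4.25 = 8.4706.
Expenditure on y: 4.25·8.4706 = 36; share = 0.6.

share on y = 0.6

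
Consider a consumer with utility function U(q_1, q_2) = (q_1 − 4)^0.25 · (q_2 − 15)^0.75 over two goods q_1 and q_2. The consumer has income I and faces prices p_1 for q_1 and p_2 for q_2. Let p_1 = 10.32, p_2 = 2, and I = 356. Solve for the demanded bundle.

MRS = (1/3)·(q_2−15)/(q_1−4). Tangency with p_1/p_2 gives q_2−15 = 3·(p_1/p_2)·(q_1−4).
After buying the subsistence bundle (4, 15), a share 0.25 of the remaining income goes to q_1: q_1* = 4 + 0.25·(I − 4p_1 − 15p_2)/p_1.
Discretionary income = 356 − 4·10.32 − 15·2 = 284.72; q_1* = 4 + 0.25·284.72/10.32 = 10.8973; q_2* = 15 + 0.75·284.72/2 = 121.77.

q_1* = 10.8973, q_2* = 121.77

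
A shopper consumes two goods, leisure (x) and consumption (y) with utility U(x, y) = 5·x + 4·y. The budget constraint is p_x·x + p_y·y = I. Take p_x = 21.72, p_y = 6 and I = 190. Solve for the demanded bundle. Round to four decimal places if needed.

x* = 0, y* = 31.6667

Perfect substitutes: compare marginal utility per dollar. 5/p_x vs 4/p_y → 0.2302 vs 0.6667.
y gives more utility per dollar, so spend all income on y: y* = I/p_y, x* = 0.
Numerically: x* = 0, y* = 31.6667.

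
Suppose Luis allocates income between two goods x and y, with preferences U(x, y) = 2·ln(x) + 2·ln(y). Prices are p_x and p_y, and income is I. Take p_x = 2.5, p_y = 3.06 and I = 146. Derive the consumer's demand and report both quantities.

x* = 29.2, y* = 23.8562

Tangency: MRS = y/x = p_x/p_y.
So 2·p_y·y = 2·p_x·x; combined with the budget, a share 0.5 of income goes to x.
Demand: x*(p_x,p_y,I) = 0.5·I/p_x and y* = 0.5·I/p_y.
At p_x=2.5, p_y=3.06, I=146: x* = 0.5·146/2.5 = 29.2, y* = 23.8562.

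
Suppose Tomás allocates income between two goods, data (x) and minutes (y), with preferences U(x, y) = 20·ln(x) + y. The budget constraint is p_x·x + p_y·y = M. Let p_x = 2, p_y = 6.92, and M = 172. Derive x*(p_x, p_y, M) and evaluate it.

x* = 69.2

MU_x = 20/x, MU_y = 1. Tangency: 20/x = p_x/p_y.
So x*(p_x,p_y) = 20·p_y/p_x, independent of income; and y* = (M − 20·p_y)/p_y.
At the given prices: x* = 20·6.92/2 = 69.2.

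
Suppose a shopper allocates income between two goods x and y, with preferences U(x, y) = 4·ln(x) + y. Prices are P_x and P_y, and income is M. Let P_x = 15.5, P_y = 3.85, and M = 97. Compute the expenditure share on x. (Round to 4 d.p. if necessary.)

share on x = 0.1588

MU_x = 4/x, MU_y = 1. Tangency: 4/x = P_x/P_y.
So x*(P_x,P_y) = 4·P_y/P_x, independent of income; and y* = (M − 4·P_y)/P_y.
At the given prices: x* = 4·3.85/15.5 = 0.9935, and y* = 21.1948.
Expenditure on x: 15.5·0.9935 = 15.4; share = 0.1588.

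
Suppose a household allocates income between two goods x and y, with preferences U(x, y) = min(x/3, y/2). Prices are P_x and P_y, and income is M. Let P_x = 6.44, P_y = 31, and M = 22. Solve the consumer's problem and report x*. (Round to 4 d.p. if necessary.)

x* = 0.8116

With perfect complements, no substitution: consume in ratio x:y = 3:2.
Budget: P_x·x + P_y·(2/3)·x = M, so (3·P_x + 2·P_y)·x = 3·M.
Demand: x*(P_x,P_y,M) = 3·M/(3·P_x + 2·P_y), y* = 2·M/(3·P_x + 2·P_y).
Here 3·6.44 + 2·31 = 81.32, giving x* = 0.8116.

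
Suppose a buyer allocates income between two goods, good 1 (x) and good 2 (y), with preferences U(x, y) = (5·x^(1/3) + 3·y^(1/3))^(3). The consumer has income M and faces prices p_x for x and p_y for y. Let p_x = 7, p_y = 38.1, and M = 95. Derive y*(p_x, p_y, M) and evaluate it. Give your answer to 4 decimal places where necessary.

y* = 0.4142

MU_x ∝ 5·x^(-2/3), MU_y ∝ 3·y^(-2/3), so MRS = (5/3)·(y/x)^(2/3) = p_x/p_y.
Solve for the ratio: y/x = [(3/5)·p_x/p_y]^(1.5).
Substitute y = (y/x)·x into the budget: x* = M/(p_x + p_y·(y/x)).
Numerically y/x = 0.0366, so x* = 95/(7 + 38.1·0.0366) = 11.317 and y* = 0.0366·11.317 = 0.4142.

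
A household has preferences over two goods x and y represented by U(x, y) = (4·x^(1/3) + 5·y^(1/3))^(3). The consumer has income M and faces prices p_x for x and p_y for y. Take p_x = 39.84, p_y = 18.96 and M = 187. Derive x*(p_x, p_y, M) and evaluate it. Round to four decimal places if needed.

x* = 1.5512

With the ratio pinned down, the budget gives x* = M/(p_x + p_y·(y/x)) and y* = (y/x)·x*.
Numerically y/x = 4.256832, so x* = 187/(39.84 + 18.96·4.256832) = 1.5512.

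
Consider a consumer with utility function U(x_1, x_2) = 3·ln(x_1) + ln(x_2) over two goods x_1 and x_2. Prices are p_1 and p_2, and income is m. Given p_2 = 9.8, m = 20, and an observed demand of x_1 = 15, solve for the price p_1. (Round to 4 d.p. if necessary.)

Tangency: MRS = 3·x_2/x_1 = p_1/p_2.
So 3·p_2·x_2 = p_1·x_1; combined with the budget, a share 0.75 of income goes to x_1.
Demand: x_1*(p_1,p_2,m) = 0.75·m/p_1 and x_2* = 0.25·m/p_2.
Set x_1* = 15 in the demand function and solve for p_1: p_1 = 1.

p_1 = 1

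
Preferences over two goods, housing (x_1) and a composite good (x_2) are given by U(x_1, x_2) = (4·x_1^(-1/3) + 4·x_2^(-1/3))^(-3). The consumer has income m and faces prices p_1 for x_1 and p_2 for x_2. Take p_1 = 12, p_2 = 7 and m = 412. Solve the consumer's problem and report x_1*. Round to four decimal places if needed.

MU_x_1 ∝ 4·x_1^(-4/3), MU_x_2 ∝ 4·x_2^(-4/3), so MRS = (x_2/x_1)^(4/3) = p_1/p_2.
Solve for the ratio: x_2/x_1 = [p_1/p_2]^(0.75).
With the ratio pinned down, the budget gives x_1* = m/(p_1 + p_2·(x_2/x_1)) and x_2* = (x_2/x_1)·x_1*.
Numerically x_2/x_1 = 1.498175, so x_1* = 412/(12 + 7·1.498175) = 18.3215.

x_1* = 18.3215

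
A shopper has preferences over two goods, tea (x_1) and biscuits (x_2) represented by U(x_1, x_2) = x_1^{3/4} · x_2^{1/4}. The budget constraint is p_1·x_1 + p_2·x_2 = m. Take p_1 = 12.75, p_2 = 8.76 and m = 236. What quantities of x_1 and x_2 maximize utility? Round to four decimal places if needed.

The MRS is 3·x_2/x_1. Set MRS = p_1/p_2.
Rearranging, p_2·x_2 = (1/3)·p_1·x_1. Substituting into the budget gives p_1·x_1·(1 + (1/3)) = m.
Demand: x_1*(p_1,p_2,m) = 0.75·m/p_1 and x_2* = 0.25·m/p_2.
At p_1=12.75, p_2=8.76, m=236: x_1* = 0.75·236/12.75 = 13.8824, x_2* = 6.7352.

x_1* = 13.8824, x_2* = 6.7352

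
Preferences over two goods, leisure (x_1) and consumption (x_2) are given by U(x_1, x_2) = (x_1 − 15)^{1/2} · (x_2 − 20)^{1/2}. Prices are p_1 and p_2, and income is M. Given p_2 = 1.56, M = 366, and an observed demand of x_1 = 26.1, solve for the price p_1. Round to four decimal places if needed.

This is Cobb-Douglas in (x_1−15, x_2−20): tangency gives 0.5·p_2·(x_2−20) = 0.5·p_1·(x_1−15).
After buying the subsistence bundle (15, 20), a share 0.5 of the remaining income goes to x_1: x_1* = 15 + 0.5·(M − 15p_1 − 20p_2)/p_1.
Set x_1* = 26.1 in the demand function and solve for p_1: p_1 = 9.

p_1 = 9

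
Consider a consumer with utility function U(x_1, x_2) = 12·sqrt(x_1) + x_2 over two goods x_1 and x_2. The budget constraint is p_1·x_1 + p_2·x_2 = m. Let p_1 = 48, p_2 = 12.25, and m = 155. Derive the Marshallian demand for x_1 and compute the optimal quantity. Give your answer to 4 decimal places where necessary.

Plugging in: x_1* = (6·12.25/48)² = 2.3447.

x_1* = 2.3447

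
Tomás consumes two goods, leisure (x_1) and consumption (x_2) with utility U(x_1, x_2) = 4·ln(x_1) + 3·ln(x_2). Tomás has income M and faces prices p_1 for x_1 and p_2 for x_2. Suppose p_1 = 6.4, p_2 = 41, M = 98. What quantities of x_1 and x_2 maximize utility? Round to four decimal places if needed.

Tangency: MRS = (4/3)·x_2/x_1 = p_1/p_2.
So 4·p_2·x_2 = 3·p_1·x_1; combined with the budget, a share 4/7 of income goes to x_1.
Demand: x_1*(p_1,p_2,M) = 4/7·M/p_1 and x_2* = 3/7·M/p_2.
At p_1=6.4, p_2=41, M=98: x_1* = 4/7·98/6.4 = 8.75, x_2* = 1.0244.

x_1* = 8.75, x_2* = 1.0244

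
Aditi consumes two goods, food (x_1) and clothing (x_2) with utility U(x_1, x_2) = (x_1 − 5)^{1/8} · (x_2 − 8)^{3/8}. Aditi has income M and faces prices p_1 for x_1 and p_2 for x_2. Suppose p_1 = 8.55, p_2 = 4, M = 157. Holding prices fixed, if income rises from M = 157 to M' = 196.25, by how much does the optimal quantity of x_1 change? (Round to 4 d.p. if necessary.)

Let x_1' = x_1−5, x_2' = x_2−8. MRS = (1/3)·x_2'/x_1' = p_1/p_2.
Substituting into the budget: x_1* = 5 + 0.25·(M − 5·p_1 − 8·p_2)/p_1, and x_2* = 8 + 0.75·(…)/p_2.
Discretionary income = 157 − 5·8.55 − 8·4 = 82.25; x_1* = 5 + 0.25·82.25/8.55 = 7.405.
At M' = 196.25: x_1* = 8.5526. Change: 8.5526 − 7.405 = 1.1477.

Δx_1* = 1.1477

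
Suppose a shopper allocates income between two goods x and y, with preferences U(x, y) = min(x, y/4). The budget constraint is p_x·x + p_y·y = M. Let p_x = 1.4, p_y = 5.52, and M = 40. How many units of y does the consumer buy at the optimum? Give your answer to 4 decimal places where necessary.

Here 1.4 + 4·5.52 = 23.48, giving y* = 6.8143.

y* = 6.8143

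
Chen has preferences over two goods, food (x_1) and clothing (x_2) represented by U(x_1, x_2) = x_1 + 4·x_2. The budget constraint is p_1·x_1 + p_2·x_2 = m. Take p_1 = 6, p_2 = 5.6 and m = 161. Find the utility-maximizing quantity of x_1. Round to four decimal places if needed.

Linear utility — the consumer picks whichever good has higher MU/price: 1/6 = 0.1667 vs 4/5.6 = 0.7143.
x_2 gives more utility per dollar, so spend all income on x_2: x_2* = m/p_2, x_1* = 0.
Numerically: x_1* = 0, x_2* = 28.75.

x_1* = 0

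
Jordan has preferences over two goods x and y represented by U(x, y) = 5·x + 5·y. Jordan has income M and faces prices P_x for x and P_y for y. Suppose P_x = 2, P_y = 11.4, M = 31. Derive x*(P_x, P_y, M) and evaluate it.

Perfect substitutes: compare marginal utility per dollar. 5/P_x vs 5/P_y → 2.5 vs 0.4386.
x gives more utility per dollar, so spend all income on x: x* = M/P_x, y* = 0.
Numerically: x* = 15.5, y* = 0.

x* = 15.5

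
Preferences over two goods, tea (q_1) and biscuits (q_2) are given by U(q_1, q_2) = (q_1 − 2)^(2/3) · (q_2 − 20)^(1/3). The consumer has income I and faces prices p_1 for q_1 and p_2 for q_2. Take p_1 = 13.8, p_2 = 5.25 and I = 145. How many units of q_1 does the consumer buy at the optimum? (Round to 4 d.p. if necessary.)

Let q_1' = q_1−2, q_2' = q_2−20. MRS = 2·q_2'/q_1' = p_1/p_2.
After buying the subsistence bundle (2, 20), a share 2/3 of the remaining income goes to q_1: q_1* = 2 + 2/3·(I − 2p_1 − 20p_2)/p_1.
Discretionary income = 145 − 2·13.8 − 20·5.25 = 12.4; q_1* = 2 + 2/3·12.4/13.8 = 2.599.

q_1* = 2.599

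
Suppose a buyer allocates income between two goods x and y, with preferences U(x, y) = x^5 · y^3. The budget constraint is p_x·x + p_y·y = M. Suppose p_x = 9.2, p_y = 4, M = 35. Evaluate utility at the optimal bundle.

V = 2684.8445

Tangency: MRS = (5/3)·y/x = p_x/p_y.
Rearranging, p_y·y = (3/5)·p_x·x. Substituting into the budget gives p_x·x·(1 + (3/5)) = M.
Demand: x*(p_x,p_y,M) = 0.625·M/p_x and y* = 0.375·M/p_y.
At p_x=9.2, p_y=4, M=35: x* = 0.625·35/9.2 = 2.3777, y* = 3.2812.
Utility at the optimum: U(2.3777, 3.2812) = 2684.8445.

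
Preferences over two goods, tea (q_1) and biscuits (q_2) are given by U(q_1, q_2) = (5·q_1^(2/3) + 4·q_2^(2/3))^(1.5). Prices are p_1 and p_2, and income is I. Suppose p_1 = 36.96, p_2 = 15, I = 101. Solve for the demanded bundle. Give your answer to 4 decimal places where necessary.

q_1* = 0.6651, q_2* = 5.0945

MU_q_1 ∝ 5·q_1^(-1/3), MU_q_2 ∝ 4·q_2^(-1/3), so MRS = (5/4)·(q_2/q_1)^(1/3) = p_1/p_2.
Solve for the ratio: q_2/q_1 = [(4/5)·p_1/p_2]^(3).
With the ratio pinned down, the budget gives q_1* = I/(p_1 + p_2·(q_2/q_1)) and q_2* = (q_2/q_1)·q_1*.
Numerically q_2/q_1 = 7.659353, so q_1* = 101/(36.96 + 15·7.659353) = 0.6651 and q_2* = 7.659353·0.6651 = 5.0945.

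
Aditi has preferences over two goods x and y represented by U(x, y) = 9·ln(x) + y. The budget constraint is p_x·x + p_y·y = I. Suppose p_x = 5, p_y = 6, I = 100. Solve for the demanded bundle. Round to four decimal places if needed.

MU_x = 9/x, MU_y = 1. Tangency: 9/x = p_x/p_y.
So x*(p_x,p_y) = 9·p_y/p_x, independent of income; and y* = (I − 9·p_y)/p_y.
At the given prices: x* = 9·6/5 = 10.8, and y* = 7.6667.

x* = 10.8, y* = 7.6667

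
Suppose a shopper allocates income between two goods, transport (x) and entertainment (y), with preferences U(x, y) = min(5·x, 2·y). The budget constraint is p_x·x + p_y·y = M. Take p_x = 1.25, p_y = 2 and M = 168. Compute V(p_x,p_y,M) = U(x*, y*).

V = 134.4

With perfect complements, no substitution: consume in ratio x:y = 2:5.
Budget: p_x·x + p_y·(5/2)·x = M, so (2·p_x + 5·p_y)·x = 2·M.
Demand: x*(p_x,p_y,M) = 2·M/(2·p_x + 5·p_y), y* = 5·M/(2·p_x + 5·p_y).
Here 2·1.25 + 5·2 = 12.5, giving x* = 26.88 and y* = 67.2.
Utility at the optimum: U(26.88, 67.2) = 134.4.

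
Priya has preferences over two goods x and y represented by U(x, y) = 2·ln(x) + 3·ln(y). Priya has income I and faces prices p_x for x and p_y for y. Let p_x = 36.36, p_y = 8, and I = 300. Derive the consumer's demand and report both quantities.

Tangency: MRS = (2/3)·y/x = p_x/p_y.
Rearranging, p_y·y = (3/2)·p_x·x. Substituting into the budget gives p_x·x·(1 + (3/2)) = I.
Demand: x*(p_x,p_y,I) = 0.4·I/p_x and y* = 0.6·I/p_y.
At p_x=36.36, p_y=8, I=300: x* = 0.4·300/36.36 = 3.3003, y* = 22.5.

x* = 3.3003, y* = 22.5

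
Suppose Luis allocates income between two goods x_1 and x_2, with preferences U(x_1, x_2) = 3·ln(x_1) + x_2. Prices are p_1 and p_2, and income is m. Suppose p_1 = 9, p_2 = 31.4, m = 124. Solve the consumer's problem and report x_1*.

x_1* = 10.4667

Set MRS = p_1/p_2: (3/x_1)/1 = p_1/p_2.
So x_1*(p_1,p_2) = 3·p_2/p_1, independent of income; and x_2* = (m − 3·p_2)/p_2.
At the given prices: x_1* = 3·31.4/9 = 10.4667.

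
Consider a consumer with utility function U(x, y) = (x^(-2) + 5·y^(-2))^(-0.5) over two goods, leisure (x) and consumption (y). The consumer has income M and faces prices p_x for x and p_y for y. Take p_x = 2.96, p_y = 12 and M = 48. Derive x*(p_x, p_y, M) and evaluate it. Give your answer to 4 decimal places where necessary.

MU_x ∝ x^(-3), MU_y ∝ 5·y^(-3), so MRS = (1/5)·(y/x)^(3) = p_x/p_y.
Solve for the ratio: y/x = [5·p_x/p_y]^(1/3).
Substitute y = (y/x)·x into the budget: x* = M/(p_x + p_y·(y/x)).
Numerically y/x = 1.072408, so x* = 48/(2.96 + 12·1.072408) = 3.0324.

x* = 3.0324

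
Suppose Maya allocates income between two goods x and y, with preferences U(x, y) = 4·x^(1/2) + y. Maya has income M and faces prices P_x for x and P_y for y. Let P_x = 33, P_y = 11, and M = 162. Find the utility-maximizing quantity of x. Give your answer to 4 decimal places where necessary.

x* = 0.4444

Utility is quasi-linear in y; the FOC for x is 2/√x = P_x/P_y.
Thus x* = (2·P_y/P_x)² — independent of M — with the rest of income spent on y.
Plugging in: x* = (2·11/33)² = 0.4444.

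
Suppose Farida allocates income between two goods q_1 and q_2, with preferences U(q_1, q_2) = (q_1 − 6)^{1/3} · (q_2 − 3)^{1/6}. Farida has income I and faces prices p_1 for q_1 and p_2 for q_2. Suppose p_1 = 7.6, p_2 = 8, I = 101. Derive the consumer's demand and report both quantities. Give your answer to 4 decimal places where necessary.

This is Cobb-Douglas in (q_1−6, q_2−3): tangency gives 1/3·p_2·(q_2−3) = 1/6·p_1·(q_1−6).
After buying the subsistence bundle (6, 3), a share 2/3 of the remaining income goes to q_1: q_1* = 6 + 2/3·(I − 6p_1 − 3p_2)/p_1.
Discretionary income = 101 − 6·7.6 − 3·8 = 31.4; q_1* = 6 + 2/3·31.4/7.6 = 8.7544; q_2* = 3 + 1/3·31.4/8 = 4.3083.

q_1* = 8.7544, q_2* = 4.3083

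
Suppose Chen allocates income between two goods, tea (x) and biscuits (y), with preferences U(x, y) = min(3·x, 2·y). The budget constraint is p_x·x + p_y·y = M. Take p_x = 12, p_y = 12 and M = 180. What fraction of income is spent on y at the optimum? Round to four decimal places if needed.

With perfect complements, no substitution: consume in ratio x:y = 2:3.
Budget: p_x·x + p_y·(3/2)·x = M, so (2·p_x + 3·p_y)·x = 2·M.
Demand: x*(p_x,p_y,M) = 2·M/(2·p_x + 3·p_y), y* = 3·M/(2·p_x + 3·p_y).
Here 2·12 + 3·12 = 60, giving x* = 6 and y* = 9.
Expenditure on y: 12·9 = 108; share = 0.6.

share on y = 0.6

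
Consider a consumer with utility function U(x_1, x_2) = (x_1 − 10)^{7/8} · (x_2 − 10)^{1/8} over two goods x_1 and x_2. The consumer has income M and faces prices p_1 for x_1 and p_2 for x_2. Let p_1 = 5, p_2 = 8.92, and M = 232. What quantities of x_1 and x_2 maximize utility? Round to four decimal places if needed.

x_1* = 26.24, x_2* = 11.3004

After buying the subsistence bundle (10, 10), a share 0.875 of the remaining income goes to x_1: x_1* = 10 + 0.875·(M − 10p_1 − 10p_2)/p_1.
Discretionary income = 232 − 10·5 − 10·8.92 = 92.8; x_1* = 10 + 0.875·92.8/5 = 26.24; x_2* = 10 + 0.125·92.8/8.92 = 11.3004.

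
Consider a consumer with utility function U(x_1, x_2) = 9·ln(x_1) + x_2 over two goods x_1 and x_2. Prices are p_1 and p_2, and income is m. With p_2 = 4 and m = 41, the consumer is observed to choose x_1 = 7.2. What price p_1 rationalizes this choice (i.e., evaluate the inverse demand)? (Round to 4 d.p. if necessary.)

p_1 = 5

Set MRS = p_1/p_2: (9/x_1)/1 = p_1/p_2.
So x_1*(p_1,p_2) = 9·p_2/p_1, independent of income; and x_2* = (m − 9·p_2)/p_2.
Set x_1* = 7.2 in the demand function and solve for p_1: p_1 = 5.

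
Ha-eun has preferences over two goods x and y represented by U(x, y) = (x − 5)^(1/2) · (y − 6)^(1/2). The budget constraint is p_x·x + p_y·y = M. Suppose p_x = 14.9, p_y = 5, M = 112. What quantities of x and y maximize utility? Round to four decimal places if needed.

x* = 5.2517, y* = 6.75

MRS = (y−6)/(x−5). Tangency with p_x/p_y gives y−6 = (p_x/p_y)·(x−5).
After buying the subsistence bundle (5, 6), a share 0.5 of the remaining income goes to x: x* = 5 + 0.5·(M − 5p_x − 6p_y)/p_x.
Discretionary income = 112 − 5·14.9 − 6·5 = 7.5; x* = 5 + 0.5·7.5/14.9 = 5.2517; y* = 6 + 0.5·7.5/5 = 6.75.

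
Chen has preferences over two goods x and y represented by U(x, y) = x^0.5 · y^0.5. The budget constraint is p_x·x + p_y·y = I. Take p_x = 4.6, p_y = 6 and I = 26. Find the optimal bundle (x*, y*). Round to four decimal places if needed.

x* = 2.8261, y* = 2.1667

Tangency: MRS = y/x = p_x/p_y.
Rearranging, p_y·y = p_x·x. Substituting into the budget gives p_x·x·(1 + 1) = I.
Demand: x*(p_x,p_y,I) = 0.5·I/p_x and y* = 0.5·I/p_y.
At p_x=4.6, p_y=6, I=26: x* = 0.5·26/4.6 = 2.8261, y* = 2.1667.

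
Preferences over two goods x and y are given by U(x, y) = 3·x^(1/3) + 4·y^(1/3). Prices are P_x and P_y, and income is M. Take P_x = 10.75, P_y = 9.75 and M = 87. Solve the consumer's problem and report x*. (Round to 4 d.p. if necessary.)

x* = 3.0929

MU_x ∝ 3·x^(-2/3), MU_y ∝ 4·y^(-2/3), so MRS = (3/4)·(y/x)^(2/3) = P_x/P_y.
Solve for the ratio: y/x = [(4/3)·P_x/P_y]^(1.5).
Substitute y = (y/x)·x into the budget: x* = M/(P_x + P_y·(y/x)).
Numerically y/x = 1.782436, so x* = 87/(10.75 + 9.75·1.782436) = 3.0929.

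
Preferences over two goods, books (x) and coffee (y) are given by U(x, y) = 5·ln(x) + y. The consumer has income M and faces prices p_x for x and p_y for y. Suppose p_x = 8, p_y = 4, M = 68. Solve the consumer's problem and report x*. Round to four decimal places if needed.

Set MRS = p_x/p_y: (5/x)/1 = p_x/p_y.
So x*(p_x,p_y) = 5·p_y/p_x, independent of income; and y* = (M − 5·p_y)/p_y.
At the given prices: x* = 5·4/8 = 2.5.

x* = 2.5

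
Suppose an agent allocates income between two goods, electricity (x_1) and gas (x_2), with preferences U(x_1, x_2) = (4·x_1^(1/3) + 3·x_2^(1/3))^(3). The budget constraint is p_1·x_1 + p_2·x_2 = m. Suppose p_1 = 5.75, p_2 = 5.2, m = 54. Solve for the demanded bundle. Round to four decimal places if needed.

x_1* = 5.5801, x_2* = 4.2143

MRS = MU_x_1/MU_x_2 = (4/3)·(x_2/x_1)^(2/3). Set equal to p_1/p_2.
Solve for the ratio: x_2/x_1 = [(3/4)·p_1/p_2]^(1.5).
Substitute x_2 = (x_2/x_1)·x_1 into the budget: x_1* = m/(p_1 + p_2·(x_2/x_1)).
Numerically x_2/x_1 = 0.755246, so x_1* = 54/(5.75 + 5.2·0.755246) = 5.5801 and x_2* = 0.755246·5.5801 = 4.2143.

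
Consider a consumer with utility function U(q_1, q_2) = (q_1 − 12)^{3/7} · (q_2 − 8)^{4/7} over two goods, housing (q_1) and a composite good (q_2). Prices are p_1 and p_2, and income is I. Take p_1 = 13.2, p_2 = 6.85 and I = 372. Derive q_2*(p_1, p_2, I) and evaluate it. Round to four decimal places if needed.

This is Cobb-Douglas in (q_1−12, q_2−8): tangency gives 3/7·p_2·(q_2−8) = 4/7·p_1·(q_1−12).
After buying the subsistence bundle (12, 8), a share 3/7 of the remaining income goes to q_1: q_1* = 12 + 3/7·(I − 12p_1 − 8p_2)/p_1.
Discretionary income = 372 − 12·13.2 − 8·6.85 = 158.8; q_2* = 8 + 4/7·158.8/6.85 = 21.2471.

q_2* = 21.2471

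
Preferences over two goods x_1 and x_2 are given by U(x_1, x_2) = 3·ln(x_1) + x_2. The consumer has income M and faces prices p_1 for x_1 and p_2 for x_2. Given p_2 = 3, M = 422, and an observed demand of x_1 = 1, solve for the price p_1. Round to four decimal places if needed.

Set MRS = p_1/p_2: (3/x_1)/1 = p_1/p_2.
So x_1*(p_1,p_2) = 3·p_2/p_1, independent of income; and x_2* = (M − 3·p_2)/p_2.
Set x_1* = 1 in the demand function and solve for p_1: p_1 = 9.

p_1 = 9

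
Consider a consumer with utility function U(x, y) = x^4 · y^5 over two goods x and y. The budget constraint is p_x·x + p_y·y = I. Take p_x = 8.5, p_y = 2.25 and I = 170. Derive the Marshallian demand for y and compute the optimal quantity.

y* = 41.9753

Tangency: MRS = (4/5)·y/x = p_x/p_y.
So 4·p_y·y = 5·p_x·x; combined with the budget, a share 4/9 of income goes to x.
Demand: x*(p_x,p_y,I) = 4/9·I/p_x and y* = 5/9·I/p_y.
At p_x=8.5, p_y=2.25, I=170: y* = 5/9·170/2.25 = 41.9753.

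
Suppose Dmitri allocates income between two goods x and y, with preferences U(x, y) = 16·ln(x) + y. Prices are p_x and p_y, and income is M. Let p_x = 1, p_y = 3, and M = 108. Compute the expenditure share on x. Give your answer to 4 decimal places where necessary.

share on x = 0.4444

Set MRS = p_x/p_y: (16/x)/1 = p_x/p_y.
So x*(p_x,p_y) = 16·p_y/p_x, independent of income; and y* = (M − 16·p_y)/p_y.
At the given prices: x* = 16·3/1 = 48, and y* = 20.
Expenditure on x: 1·48 = 48; share = 0.4444.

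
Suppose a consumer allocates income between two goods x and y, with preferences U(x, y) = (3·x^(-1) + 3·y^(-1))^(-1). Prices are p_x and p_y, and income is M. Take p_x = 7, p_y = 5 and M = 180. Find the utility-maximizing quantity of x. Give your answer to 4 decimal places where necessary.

Numerically y/x = 1.183216, so x* = 180/(7 + 5·1.183216) = 13.9361.

x* = 13.9361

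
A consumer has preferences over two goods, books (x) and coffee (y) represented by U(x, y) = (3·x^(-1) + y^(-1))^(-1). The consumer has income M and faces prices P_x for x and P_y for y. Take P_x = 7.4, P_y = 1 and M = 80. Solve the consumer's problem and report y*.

MU_x ∝ 3·x^(-2), MU_y ∝ y^(-2), so MRS = 3·(y/x)^(2) = P_x/P_y.
Solve for the ratio: y/x = [(1/3)·P_x/P_y]^(0.5).
Substitute y = (y/x)·x into the budget: x* = M/(P_x + P_y·(y/x)).
Numerically y/x = 1.570563, so x* = 80/(7.4 + 1·1.570563) = 8.9181 and y* = 1.570563·8.9181 = 14.0064.

y* = 14.0064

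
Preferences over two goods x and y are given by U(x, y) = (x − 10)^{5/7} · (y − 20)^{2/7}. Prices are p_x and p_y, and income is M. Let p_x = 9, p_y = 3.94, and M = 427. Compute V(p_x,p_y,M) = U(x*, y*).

V = 19.9704

Let x' = x−10, y' = y−20. MRS = (5/2)·y'/x' = p_x/p_y.
After buying the subsistence bundle (10, 20), a share 5/7 of the remaining income goes to x: x* = 10 + 5/7·(M − 10p_x − 20p_y)/p_x.
Discretionary income = 427 − 10·9 − 20·3.94 = 258.2; x* = 10 + 5/7·258.2/9 = 30.4921; y* = 20 + 2/7·258.2/3.94 = 38.7237.
Utility at the optimum: U(30.4921, 38.7237) = 19.9704.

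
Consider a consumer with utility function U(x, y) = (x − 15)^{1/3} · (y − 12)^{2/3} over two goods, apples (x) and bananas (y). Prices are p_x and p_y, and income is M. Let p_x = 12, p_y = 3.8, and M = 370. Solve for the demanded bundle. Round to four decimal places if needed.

x* = 19.0111, y* = 37.3333

MRS = (1/2)·(y−12)/(x−15). Tangency with p_x/p_y gives y−12 = 2·(p_x/p_y)·(x−15).
After buying the subsistence bundle (15, 12), a share 1/3 of the remaining income goes to x: x* = 15 + 1/3·(M − 15p_x − 12p_y)/p_x.
Discretionary income = 370 − 15·12 − 12·3.8 = 144.4; x* = 15 + 1/3·144.4/12 = 19.0111; y* = 12 + 2/3·144.4/3.8 = 37.3333.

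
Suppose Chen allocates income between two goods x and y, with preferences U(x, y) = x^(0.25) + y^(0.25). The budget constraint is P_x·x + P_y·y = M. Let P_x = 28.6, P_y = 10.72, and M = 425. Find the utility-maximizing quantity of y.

From the CES first-order condition, (y/x)^(0.75) = P_x/P_y.
Hence y/x = (P_x/P_y)^(1/(0.75)), i.e. raised to the 4/3 power.
With the ratio pinned down, the budget gives x* = M/(P_x + P_y·(y/x)) and y* = (y/x)·x*.
Numerically y/x = 3.700227, so x* = 425/(28.6 + 10.72·3.700227) = 6.2256 and y* = 3.700227·6.2256 = 23.0362.

y* = 23.0362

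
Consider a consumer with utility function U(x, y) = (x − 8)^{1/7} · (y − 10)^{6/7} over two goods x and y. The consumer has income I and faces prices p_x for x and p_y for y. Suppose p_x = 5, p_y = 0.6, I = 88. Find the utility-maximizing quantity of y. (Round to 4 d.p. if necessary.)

This is Cobb-Douglas in (x−8, y−10): tangency gives 1/7·p_y·(y−10) = 6/7·p_x·(x−8).
Substituting into the budget: x* = 8 + 1/7·(I − 8·p_x − 10·p_y)/p_x, and y* = 10 + 6/7·(…)/p_y.
Discretionary income = 88 − 8·5 − 10·0.6 = 42; y* = 10 + 6/7·42/0.6 = 70.

y* = 70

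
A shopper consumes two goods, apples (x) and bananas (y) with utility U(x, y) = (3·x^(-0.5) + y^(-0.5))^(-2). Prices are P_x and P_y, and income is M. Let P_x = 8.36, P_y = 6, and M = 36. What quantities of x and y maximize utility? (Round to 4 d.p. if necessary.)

MU_x ∝ 3·x^(-1.5), MU_y ∝ y^(-1.5), so MRS = 3·(y/x)^(1.5) = P_x/P_y.
Hence y/x = ((1/3)·P_x/P_y)^(1/(1.5)), i.e. raised to the 2/3 power.
Substitute y = (y/x)·x into the budget: x* = M/(P_x + P_y·(y/x)).
Numerically y/x = 0.59973, so x* = 36/(8.36 + 6·0.59973) = 3.0104 and y* = 0.59973·3.0104 = 1.8055.

x* = 3.0104, y* = 1.8055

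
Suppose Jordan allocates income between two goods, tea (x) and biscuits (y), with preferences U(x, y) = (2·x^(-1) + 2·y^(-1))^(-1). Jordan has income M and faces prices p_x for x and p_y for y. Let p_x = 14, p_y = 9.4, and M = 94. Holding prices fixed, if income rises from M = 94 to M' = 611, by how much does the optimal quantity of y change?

Δy* = 24.7704

MRS = MU_x/MU_y = (y/x)^(2). Set equal to p_x/p_y.
Solve for the ratio: y/x = [p_x/p_y]^(0.5).
Substitute y = (y/x)·x into the budget: x* = M/(p_x + p_y·(y/x)).
Numerically y/x = 1.220394, so x* = 94/(14 + 9.4·1.220394) = 3.6904 and y* = 1.220394·3.6904 = 4.5037.
At M' = 611: y* = 29.2741. Change: 29.2741 − 4.5037 = 24.7704.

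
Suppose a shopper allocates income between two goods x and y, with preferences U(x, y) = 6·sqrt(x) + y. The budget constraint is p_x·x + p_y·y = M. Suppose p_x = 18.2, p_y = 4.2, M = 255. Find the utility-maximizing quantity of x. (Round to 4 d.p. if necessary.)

Utility is quasi-linear in y; the FOC for x is 3/√x = p_x/p_y.
Solve: √x = 3·p_y/p_x, so x*(p_x,p_y) = (3·p_y/p_x)², and y* = (M − p_x·x*)/p_y.
Plugging in: x* = (3·4.2/18.2)² = 0.4793.

x* = 0.4793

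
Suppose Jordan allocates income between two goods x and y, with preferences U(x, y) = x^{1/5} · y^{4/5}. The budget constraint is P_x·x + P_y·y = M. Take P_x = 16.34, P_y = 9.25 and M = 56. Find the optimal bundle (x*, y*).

x* = 0.6854, y* = 4.8432

Tangency: MRS = (1/4)·y/x = P_x/P_y.
So 0.2·P_y·y = 0.8·P_x·x; combined with the budget, a share 0.2 of income goes to x.
Demand: x*(P_x,P_y,M) = 0.2·M/P_x and y* = 0.8·M/P_y.
At P_x=16.34, P_y=9.25, M=56: x* = 0.2·56/16.34 = 0.6854, y* = 4.8432.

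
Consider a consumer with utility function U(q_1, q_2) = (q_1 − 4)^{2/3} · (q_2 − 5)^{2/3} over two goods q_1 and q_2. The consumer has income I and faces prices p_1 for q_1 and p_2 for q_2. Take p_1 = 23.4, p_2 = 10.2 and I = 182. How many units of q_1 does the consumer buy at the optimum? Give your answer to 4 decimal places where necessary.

This is Cobb-Douglas in (q_1−4, q_2−5): tangency gives 2/3·p_2·(q_2−5) = 2/3·p_1·(q_1−4).
Substituting into the budget: q_1* = 4 + 0.5·(I − 4·p_1 − 5·p_2)/p_1, and q_2* = 5 + 0.5·(…)/p_2.
Discretionary income = 182 − 4·23.4 − 5·10.2 = 37.4; q_1* = 4 + 0.5·37.4/23.4 = 4.7991.

q_1* = 4.7991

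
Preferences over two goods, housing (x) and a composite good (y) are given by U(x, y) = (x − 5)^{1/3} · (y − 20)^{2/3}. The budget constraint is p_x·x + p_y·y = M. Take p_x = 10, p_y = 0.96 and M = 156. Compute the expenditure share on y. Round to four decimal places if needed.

share on y = 0.494

MRS = (1/2)·(y−20)/(x−5). Tangency with p_x/p_y gives y−20 = 2·(p_x/p_y)·(x−5).
After buying the subsistence bundle (5, 20), a share 1/3 of the remaining income goes to x: x* = 5 + 1/3·(M − 5p_x − 20p_y)/p_x.
Discretionary income = 156 − 5·10 − 20·0.96 = 86.8; x* = 5 + 1/3·86.8/10 = 7.8933; y* = 20 + 2/3·86.8/0.96 = 80.2778.
Expenditure on y: 0.96·80.2778 = 77.0667; share = 0.494.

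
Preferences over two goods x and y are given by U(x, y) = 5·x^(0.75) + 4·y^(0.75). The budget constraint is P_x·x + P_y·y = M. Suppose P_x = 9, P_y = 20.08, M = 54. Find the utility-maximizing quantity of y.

y* = 0.0957

From the CES first-order condition, (5/4)·(y/x)^(0.25) = P_x/P_y.
Solve for the ratio: y/x = [(4/5)·P_x/P_y]^(4).
Substitute y = (y/x)·x into the budget: x* = M/(P_x + P_y·(y/x)).
Numerically y/x = 0.01653, so x* = 54/(9 + 20.08·0.01653) = 5.7866 and y* = 0.01653·5.7866 = 0.0957.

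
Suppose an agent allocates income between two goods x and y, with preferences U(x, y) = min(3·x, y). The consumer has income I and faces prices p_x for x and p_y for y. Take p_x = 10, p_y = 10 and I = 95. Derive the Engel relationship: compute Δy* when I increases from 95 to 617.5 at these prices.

Leontief preferences: the optimum is at the kink where x/1 = y/3, i.e. y = 3·x.
Budget: p_x·x + p_y·3·x = I, so (p_x + 3·p_y)·x = I.
Demand: x*(p_x,p_y,I) = I/(p_x + 3·p_y), y* = 3·I/(p_x + 3·p_y).
Here 10 + 3·10 = 40, giving y* = 7.125.
At I' = 617.5: y* = 46.3125. Change: 46.3125 − 7.125 = 39.1875.

Δy* = 39.1875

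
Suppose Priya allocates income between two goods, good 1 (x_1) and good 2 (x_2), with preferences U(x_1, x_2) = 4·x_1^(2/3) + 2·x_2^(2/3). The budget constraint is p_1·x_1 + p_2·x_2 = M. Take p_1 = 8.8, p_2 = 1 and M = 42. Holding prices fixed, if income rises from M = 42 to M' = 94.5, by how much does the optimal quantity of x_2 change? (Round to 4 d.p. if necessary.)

From the CES first-order condition, 2·(x_2/x_1)^(1/3) = p_1/p_2.
Solve for the ratio: x_2/x_1 = [(1/2)·p_1/p_2]^(3).
With the ratio pinned down, the budget gives x_1* = M/(p_1 + p_2·(x_2/x_1)) and x_2* = (x_2/x_1)·x_1*.
Numerically x_2/x_1 = 85.184, so x_1* = 42/(8.8 + 1·85.184) = 0.4469 and x_2* = 85.184·0.4469 = 38.0674.
At M' = 94.5: x_2* = 85.6517. Change: 85.6517 − 38.0674 = 47.5843.

Δx_2* = 47.5843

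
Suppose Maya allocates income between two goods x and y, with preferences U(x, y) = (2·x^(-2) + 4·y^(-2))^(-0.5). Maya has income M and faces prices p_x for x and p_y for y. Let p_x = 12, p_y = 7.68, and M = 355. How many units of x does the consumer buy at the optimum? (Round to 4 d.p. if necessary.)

MRS = MU_x/MU_y = (1/2)·(y/x)^(3). Set equal to p_x/p_y.
Solve for the ratio: y/x = [2·p_x/p_y]^(1/3).
With the ratio pinned down, the budget gives x* = M/(p_x + p_y·(y/x)) and y* = (y/x)·x*.
Numerically y/x = 1.462009, so x* = 355/(12 + 7.68·1.462009) = 15.2831.

x* = 15.2831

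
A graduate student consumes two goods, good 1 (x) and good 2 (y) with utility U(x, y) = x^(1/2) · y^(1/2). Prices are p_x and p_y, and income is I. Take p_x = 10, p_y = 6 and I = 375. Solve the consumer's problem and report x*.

x* = 18.75

Tangency: MRS = y/x = p_x/p_y.
So 0.5·p_y·y = 0.5·p_x·x; combined with the budget, a share 0.5 of income goes to x.
Demand: x*(p_x,p_y,I) = 0.5·I/p_x and y* = 0.5·I/p_y.
At p_x=10, p_y=6, I=375: x* = 0.5·375/10 = 18.75.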